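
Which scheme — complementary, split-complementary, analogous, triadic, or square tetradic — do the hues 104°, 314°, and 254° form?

Sort the hues: 104°, 254°, 314°.
Successive gaps around the wheel: 150°, 60°, 150°.
Two 150° gaps and one 60° gap — a base hue opposite a pair of accents 30° either side of its complement — is the split-complementary pattern.

split-complementary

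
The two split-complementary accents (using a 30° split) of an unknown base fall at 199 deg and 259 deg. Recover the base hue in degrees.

The accents sit 30° either side of the complement, so the complement is their short-arc midpoint on the wheel.
Short-arc midpoint of 199° and 259°: 229°.
Base is 180° from the complement: 229 − 180 = 49°

49°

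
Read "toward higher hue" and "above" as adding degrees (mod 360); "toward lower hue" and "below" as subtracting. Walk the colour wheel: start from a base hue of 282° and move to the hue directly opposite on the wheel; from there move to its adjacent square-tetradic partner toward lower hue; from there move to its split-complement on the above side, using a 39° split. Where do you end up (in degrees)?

+180° (complement): 282 + 180 = 462 → 462 − 360 = 102°
−90° (square ↓): 102 − 90 = 12°
+219° (split-comp 39° ↑): 12 + 219 = 231°

231°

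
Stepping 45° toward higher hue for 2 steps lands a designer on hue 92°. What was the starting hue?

2 steps of 45° (toward higher hue) give a net shift of +90°.
Start = end − shift: 92 − 90 = 2°

2°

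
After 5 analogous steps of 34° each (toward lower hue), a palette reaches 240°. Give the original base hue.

5 steps of 34° (toward lower hue) give a net shift of −170°.
Start = end − shift: 240 + 170 = 410 → 410 − 360 = 50°

50°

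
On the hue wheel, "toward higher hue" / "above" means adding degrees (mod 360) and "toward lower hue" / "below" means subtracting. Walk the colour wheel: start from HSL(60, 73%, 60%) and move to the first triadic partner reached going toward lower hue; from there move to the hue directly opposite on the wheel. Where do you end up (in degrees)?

120°

triadic ↓ −120°: 60 − 120 = -60 → -60 + 360 = 300°
complement +180°: 300 + 180 = 480 → 480 − 360 = 120°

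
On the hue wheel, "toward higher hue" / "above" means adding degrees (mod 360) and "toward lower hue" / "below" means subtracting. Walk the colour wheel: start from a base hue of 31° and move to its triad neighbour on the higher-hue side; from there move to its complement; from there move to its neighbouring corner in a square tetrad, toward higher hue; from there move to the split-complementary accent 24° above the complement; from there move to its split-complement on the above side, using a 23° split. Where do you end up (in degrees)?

108°

+120° (triadic ↑): 31 + 120 = 151°
+180° (complement): 151 + 180 = 331°
+90° (square ↑): 331 + 90 = 421 → 421 − 360 = 61°
+204° (split-comp 24° ↑): 61 + 204 = 265°
+203° (split-comp 23° ↑): 265 + 203 = 468 → 468 − 360 = 108°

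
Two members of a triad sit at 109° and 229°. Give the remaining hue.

A triad spaces three hues 120° apart.
The full set is {109°, 229°, 349°}.

349°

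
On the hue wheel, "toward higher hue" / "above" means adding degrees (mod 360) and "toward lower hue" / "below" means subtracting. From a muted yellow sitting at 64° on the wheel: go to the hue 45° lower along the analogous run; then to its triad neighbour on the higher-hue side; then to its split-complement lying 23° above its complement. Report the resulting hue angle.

64 − 45 = 19°   (analog 45° ↓)
19 + 120 = 139°   (triadic ↑)
139 + 203 = 342°   (split-comp 23° ↑)

342°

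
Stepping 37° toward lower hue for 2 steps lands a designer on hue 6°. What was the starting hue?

2 steps of 37° (toward lower hue) give a net shift of −74°.
Start = end − shift: 6 + 74 = 80°

80°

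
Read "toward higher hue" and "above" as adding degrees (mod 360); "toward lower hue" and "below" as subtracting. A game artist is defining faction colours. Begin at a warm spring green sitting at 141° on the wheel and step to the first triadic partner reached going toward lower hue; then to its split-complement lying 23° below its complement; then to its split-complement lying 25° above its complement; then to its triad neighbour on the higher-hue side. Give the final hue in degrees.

triadic ↓ −120°: 141 − 120 = 21°
split-comp 23° ↓ +157°: 21 + 157 = 178°
split-comp 25° ↑ +205°: 178 + 205 = 383 → 383 − 360 = 23°
triadic ↑ +120°: 23 + 120 = 143°

143°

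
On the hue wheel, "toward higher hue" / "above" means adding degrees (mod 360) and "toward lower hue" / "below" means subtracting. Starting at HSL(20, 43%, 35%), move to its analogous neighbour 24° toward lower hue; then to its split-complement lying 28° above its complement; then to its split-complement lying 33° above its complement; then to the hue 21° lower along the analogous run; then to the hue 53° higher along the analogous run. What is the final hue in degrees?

89°

−24° (analog 24° ↓): 20 − 24 = -4 → -4 + 360 = 356°
+208° (split-comp 28° ↑): 356 + 208 = 564 → 564 − 360 = 204°
+213° (split-comp 33° ↑): 204 + 213 = 417 → 417 − 360 = 57°
−21° (analog 21° ↓): 57 − 21 = 36°
+53° (analog 53° ↑): 36 + 53 = 89°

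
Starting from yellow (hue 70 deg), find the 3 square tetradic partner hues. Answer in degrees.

A square tetradic scheme places four hues every 90°.
70 + 90 = 160°
70 + 180 = 250°
70 + 270 = 340°

160°, 250°, and 340°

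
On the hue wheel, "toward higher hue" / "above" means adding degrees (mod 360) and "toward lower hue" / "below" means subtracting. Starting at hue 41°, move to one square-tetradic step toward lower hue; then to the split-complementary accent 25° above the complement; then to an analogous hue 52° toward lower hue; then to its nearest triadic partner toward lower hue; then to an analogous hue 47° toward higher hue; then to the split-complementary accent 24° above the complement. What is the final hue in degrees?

−90° (square ↓): 41 − 90 = -49 → -49 + 360 = 311°
+205° (split-comp 25° ↑): 311 + 205 = 516 → 516 − 360 = 156°
−52° (analog 52° ↓): 156 − 52 = 104°
−120° (triadic ↓): 104 − 120 = -16 → -16 + 360 = 344°
+47° (analog 47° ↑): 344 + 47 = 391 → 391 − 360 = 31°
+204° (split-comp 24° ↑): 31 + 204 = 235°

235°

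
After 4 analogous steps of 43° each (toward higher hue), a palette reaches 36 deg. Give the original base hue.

224°

4 steps of 43° (toward higher hue) give a net shift of +172°.
Start = end − shift: 36 − 172 = -136 → -136 + 360 = 224°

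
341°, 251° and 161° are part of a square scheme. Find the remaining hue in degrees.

71°

A square tetradic scheme places four hues every 90°.
The full set through 161° is {71°, 161°, 251°, 341°}.
Given {161°, 251°, 341°}, the missing hue is 71°.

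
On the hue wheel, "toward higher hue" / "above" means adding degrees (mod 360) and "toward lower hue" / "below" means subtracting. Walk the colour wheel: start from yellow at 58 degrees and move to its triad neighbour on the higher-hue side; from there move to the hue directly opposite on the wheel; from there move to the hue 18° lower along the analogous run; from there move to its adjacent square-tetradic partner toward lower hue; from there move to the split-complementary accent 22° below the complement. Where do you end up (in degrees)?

triadic ↑ +120°: 58 + 120 = 178°
complement +180°: 178 + 180 = 358°
analog 18° ↓ −18°: 358 − 18 = 340°
square ↓ −90°: 340 − 90 = 250°
split-comp 22° ↓ +158°: 250 + 158 = 408 → 408 − 360 = 48°

48°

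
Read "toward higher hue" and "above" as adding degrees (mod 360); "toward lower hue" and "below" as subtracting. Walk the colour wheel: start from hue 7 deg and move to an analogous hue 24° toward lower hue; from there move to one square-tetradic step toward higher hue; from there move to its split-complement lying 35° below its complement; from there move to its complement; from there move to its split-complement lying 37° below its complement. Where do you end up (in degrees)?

181°

−24° (analog 24° ↓): 7 − 24 = -17 → -17 + 360 = 343°
+90° (square ↑): 343 + 90 = 433 → 433 − 360 = 73°
+145° (split-comp 35° ↓): 73 + 145 = 218°
+180° (complement): 218 + 180 = 398 → 398 − 360 = 38°
+143° (split-comp 37° ↓): 38 + 143 = 181°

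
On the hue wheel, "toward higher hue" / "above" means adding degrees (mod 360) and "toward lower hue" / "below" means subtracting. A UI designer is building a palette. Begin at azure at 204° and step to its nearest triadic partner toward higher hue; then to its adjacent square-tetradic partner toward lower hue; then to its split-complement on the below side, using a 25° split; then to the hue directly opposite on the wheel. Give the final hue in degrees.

209°

triadic ↑ +120°: 204 + 120 = 324°
square ↓ −90°: 324 − 90 = 234°
split-comp 25° ↓ +155°: 234 + 155 = 389 → 389 − 360 = 29°
complement +180°: 29 + 180 = 209°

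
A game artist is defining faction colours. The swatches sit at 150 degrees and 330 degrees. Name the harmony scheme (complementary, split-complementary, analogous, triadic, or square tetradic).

complementary

Sort the hues: 150°, 330°.
Successive gaps around the wheel: 180°, 180°.
Two hues 180° apart are complementary.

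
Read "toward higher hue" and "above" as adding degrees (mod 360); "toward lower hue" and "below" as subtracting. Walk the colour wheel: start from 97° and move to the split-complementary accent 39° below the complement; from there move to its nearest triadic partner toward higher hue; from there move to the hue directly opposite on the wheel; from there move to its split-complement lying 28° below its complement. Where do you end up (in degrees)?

330°

split-comp 39° ↓ +141°: 97 + 141 = 238°
triadic ↑ +120°: 238 + 120 = 358°
complement +180°: 358 + 180 = 538 → 538 − 360 = 178°
split-comp 28° ↓ +152°: 178 + 152 = 330°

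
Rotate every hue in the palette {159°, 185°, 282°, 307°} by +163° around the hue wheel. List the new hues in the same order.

322°, 348°, 85°, 110°

159 + 163 = 322°
185 + 163 = 348°
282 + 163 = 445 → 445 − 360 = 85°
307 + 163 = 470 → 470 − 360 = 110°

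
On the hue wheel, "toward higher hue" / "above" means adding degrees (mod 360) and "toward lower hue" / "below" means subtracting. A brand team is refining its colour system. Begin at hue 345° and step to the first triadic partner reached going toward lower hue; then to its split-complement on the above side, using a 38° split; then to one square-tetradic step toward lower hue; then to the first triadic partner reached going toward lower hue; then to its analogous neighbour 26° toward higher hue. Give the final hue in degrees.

259°

−120° (triadic ↓): 345 − 120 = 225°
+218° (split-comp 38° ↑): 225 + 218 = 443 → 443 − 360 = 83°
−90° (square ↓): 83 − 90 = -7 → -7 + 360 = 353°
−120° (triadic ↓): 353 − 120 = 233°
+26° (analog 26° ↑): 233 + 26 = 259°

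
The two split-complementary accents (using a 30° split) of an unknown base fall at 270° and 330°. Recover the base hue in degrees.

120°

The accents sit 30° either side of the complement, so the complement is their short-arc midpoint on the wheel.
Short-arc midpoint of 270° and 330°: 300°.
Base is 180° from the complement: 300 − 180 = 120°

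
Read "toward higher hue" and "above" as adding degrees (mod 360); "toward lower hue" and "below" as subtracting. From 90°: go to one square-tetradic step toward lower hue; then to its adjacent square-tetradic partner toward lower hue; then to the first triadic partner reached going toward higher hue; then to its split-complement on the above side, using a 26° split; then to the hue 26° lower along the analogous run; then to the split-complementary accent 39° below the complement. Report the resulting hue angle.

351°

square ↓ −90°: 90 − 90 = 0°
square ↓ −90°: 0 − 90 = -90 → -90 + 360 = 270°
triadic ↑ +120°: 270 + 120 = 390 → 390 − 360 = 30°
split-comp 26° ↑ +206°: 30 + 206 = 236°
analog 26° ↓ −26°: 236 − 26 = 210°
split-comp 39° ↓ +141°: 210 + 141 = 351°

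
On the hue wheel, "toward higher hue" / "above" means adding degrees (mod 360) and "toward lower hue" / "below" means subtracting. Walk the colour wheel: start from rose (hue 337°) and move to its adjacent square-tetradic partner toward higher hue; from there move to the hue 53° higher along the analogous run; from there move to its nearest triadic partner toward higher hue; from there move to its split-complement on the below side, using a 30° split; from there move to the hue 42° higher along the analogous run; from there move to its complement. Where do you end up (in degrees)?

252°

337 + 90 = 427 → 427 − 360 = 67°   (square ↑)
67 + 53 = 120°   (analog 53° ↑)
120 + 120 = 240°   (triadic ↑)
240 + 150 = 390 → 390 − 360 = 30°   (split-comp 30° ↓)
30 + 42 = 72°   (analog 42° ↑)
72 + 180 = 252°   (complement)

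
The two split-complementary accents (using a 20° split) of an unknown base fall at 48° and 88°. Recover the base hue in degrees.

248°

The accents sit 20° either side of the complement, so the complement is their short-arc midpoint on the wheel.
Short-arc midpoint of 48° and 88°: 68°.
Base is 180° from the complement: 68 − 180 = -112 → -112 + 360 = 248°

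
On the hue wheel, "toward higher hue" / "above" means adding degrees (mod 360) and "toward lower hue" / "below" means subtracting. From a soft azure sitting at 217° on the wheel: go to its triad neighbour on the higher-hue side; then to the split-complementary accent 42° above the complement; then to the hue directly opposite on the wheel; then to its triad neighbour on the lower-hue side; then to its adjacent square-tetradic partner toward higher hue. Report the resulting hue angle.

349°

217 + 120 = 337°   (triadic ↑)
337 + 222 = 559 → 559 − 360 = 199°   (split-comp 42° ↑)
199 + 180 = 379 → 379 − 360 = 19°   (complement)
19 − 120 = -101 → -101 + 360 = 259°   (triadic ↓)
259 + 90 = 349°   (square ↑)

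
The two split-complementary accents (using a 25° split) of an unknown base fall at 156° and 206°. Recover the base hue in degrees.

The accents sit 25° either side of the complement, so the complement is their short-arc midpoint on the wheel.
Short-arc midpoint of 156° and 206°: 181°.
Base is 180° from the complement: 181 − 180 = 1°

1°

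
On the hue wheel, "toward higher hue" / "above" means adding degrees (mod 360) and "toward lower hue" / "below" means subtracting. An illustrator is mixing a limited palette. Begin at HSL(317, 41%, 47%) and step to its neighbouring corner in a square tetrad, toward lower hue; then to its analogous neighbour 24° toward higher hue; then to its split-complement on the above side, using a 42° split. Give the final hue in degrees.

−90° (square ↓): 317 − 90 = 227°
+24° (analog 24° ↑): 227 + 24 = 251°
+222° (split-comp 42° ↑): 251 + 222 = 473 → 473 − 360 = 113°

113°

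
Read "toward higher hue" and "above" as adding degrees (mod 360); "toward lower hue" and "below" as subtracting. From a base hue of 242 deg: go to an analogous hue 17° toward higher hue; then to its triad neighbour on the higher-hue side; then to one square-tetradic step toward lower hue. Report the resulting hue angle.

289°

+17° (analog 17° ↑): 242 + 17 = 259°
+120° (triadic ↑): 259 + 120 = 379 → 379 − 360 = 19°
−90° (square ↓): 19 − 90 = -71 → -71 + 360 = 289°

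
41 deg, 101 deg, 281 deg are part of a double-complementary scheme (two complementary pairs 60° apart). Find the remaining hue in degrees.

A rectangular tetradic uses two complementary pairs 60° apart: offsets 0°, 60°, 180°, 240°.
Among {41°, 101°, 281°}, 281° and 101° are a 180° pair.
The remaining hue 41° needs its own complement: 41 + 180 = 221°

221°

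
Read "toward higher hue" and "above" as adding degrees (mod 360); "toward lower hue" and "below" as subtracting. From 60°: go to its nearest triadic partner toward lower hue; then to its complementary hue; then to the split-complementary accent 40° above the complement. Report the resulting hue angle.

60 − 120 = -60 → -60 + 360 = 300°   (triadic ↓)
300 + 180 = 480 → 480 − 360 = 120°   (complement)
120 + 220 = 340°   (split-comp 40° ↑)

340°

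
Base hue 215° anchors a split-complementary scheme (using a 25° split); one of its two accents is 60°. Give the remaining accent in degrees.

Split-complementary hues sit 25° either side of the complement.
Complement of the base 215°: 215 + 180 = 395 → 395 − 360 = 35°
The given accent 60° is 25° one side of 35°; the other accent sits 25° the other side: 35 − 25 = 10°

10°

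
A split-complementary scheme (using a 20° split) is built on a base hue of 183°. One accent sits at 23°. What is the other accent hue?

343°

Split-complementary hues sit 20° either side of the complement.
Complement of the base 183°: 183 + 180 = 363 → 363 − 360 = 3°
The given accent 23° is 20° one side of 3°; the other accent sits 20° the other side: 3 − 20 = -17 → -17 + 360 = 343°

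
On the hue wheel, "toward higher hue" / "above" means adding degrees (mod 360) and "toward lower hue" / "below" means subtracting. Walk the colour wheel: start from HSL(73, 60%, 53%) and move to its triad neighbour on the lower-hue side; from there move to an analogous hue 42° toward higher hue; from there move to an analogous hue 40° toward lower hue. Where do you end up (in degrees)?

−120° (triadic ↓): 73 − 120 = -47 → -47 + 360 = 313°
+42° (analog 42° ↑): 313 + 42 = 355°
−40° (analog 40° ↓): 355 − 40 = 315°

315°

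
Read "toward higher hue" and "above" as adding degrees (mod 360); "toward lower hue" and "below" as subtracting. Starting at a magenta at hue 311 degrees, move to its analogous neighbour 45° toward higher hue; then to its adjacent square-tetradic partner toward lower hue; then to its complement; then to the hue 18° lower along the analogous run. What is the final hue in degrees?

+45° (analog 45° ↑): 311 + 45 = 356°
−90° (square ↓): 356 − 90 = 266°
+180° (complement): 266 + 180 = 446 → 446 − 360 = 86°
−18° (analog 18° ↓): 86 − 18 = 68°

68°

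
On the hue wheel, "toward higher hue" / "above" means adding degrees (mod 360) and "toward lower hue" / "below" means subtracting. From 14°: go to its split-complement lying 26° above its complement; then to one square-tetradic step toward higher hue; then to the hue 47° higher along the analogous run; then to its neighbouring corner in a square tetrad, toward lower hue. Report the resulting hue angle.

267°

split-comp 26° ↑ +206°: 14 + 206 = 220°
square ↑ +90°: 220 + 90 = 310°
analog 47° ↑ +47°: 310 + 47 = 357°
square ↓ −90°: 357 − 90 = 267°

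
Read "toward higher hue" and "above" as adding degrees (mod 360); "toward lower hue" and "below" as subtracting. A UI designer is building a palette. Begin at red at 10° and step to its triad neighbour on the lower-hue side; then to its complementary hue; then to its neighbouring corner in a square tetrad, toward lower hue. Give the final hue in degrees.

10 − 120 = -110 → -110 + 360 = 250°   (triadic ↓)
250 + 180 = 430 → 430 − 360 = 70°   (complement)
70 − 90 = -20 → -20 + 360 = 340°   (square ↓)

340°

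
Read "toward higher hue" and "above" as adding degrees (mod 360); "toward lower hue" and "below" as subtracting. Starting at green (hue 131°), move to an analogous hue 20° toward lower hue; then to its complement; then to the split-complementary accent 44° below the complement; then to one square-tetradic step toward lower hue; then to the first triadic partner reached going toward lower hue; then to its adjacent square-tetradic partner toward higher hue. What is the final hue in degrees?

307°

−20° (analog 20° ↓): 131 − 20 = 111°
+180° (complement): 111 + 180 = 291°
+136° (split-comp 44° ↓): 291 + 136 = 427 → 427 − 360 = 67°
−90° (square ↓): 67 − 90 = -23 → -23 + 360 = 337°
−120° (triadic ↓): 337 − 120 = 217°
+90° (square ↑): 217 + 90 = 307°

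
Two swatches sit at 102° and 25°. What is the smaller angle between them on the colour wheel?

77°

|102 − 25| = 77.
77 ≤ 180, so the shorter arc is 77°.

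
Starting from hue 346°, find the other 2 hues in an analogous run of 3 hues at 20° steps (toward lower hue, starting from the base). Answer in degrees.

Analogous hues sit every 20° along the wheel.
346 − 20 = 326°
346 − 40 = 306°

326° and 306°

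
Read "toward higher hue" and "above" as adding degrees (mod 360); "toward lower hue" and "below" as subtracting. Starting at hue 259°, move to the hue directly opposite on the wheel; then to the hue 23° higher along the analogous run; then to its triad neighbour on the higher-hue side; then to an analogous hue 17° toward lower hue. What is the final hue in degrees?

complement +180°: 259 + 180 = 439 → 439 − 360 = 79°
analog 23° ↑ +23°: 79 + 23 = 102°
triadic ↑ +120°: 102 + 120 = 222°
analog 17° ↓ −17°: 222 − 17 = 205°

205°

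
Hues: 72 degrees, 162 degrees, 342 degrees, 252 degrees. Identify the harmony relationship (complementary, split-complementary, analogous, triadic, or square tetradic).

Sort the hues: 72°, 162°, 252°, 342°.
Successive gaps around the wheel: 90°, 90°, 90°, 90°.
Four hues every 90° form a square tetradic scheme.

square tetradic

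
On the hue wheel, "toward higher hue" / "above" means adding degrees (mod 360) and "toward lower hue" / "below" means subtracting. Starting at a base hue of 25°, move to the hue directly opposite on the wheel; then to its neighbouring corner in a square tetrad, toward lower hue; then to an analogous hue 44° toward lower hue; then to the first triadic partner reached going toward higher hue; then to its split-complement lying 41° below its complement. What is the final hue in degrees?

330°

+180° (complement): 25 + 180 = 205°
−90° (square ↓): 205 − 90 = 115°
−44° (analog 44° ↓): 115 − 44 = 71°
+120° (triadic ↑): 71 + 120 = 191°
+139° (split-comp 41° ↓): 191 + 139 = 330°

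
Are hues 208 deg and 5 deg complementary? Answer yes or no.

no

Angular distance: |208 − 5| = 203; shorter arc = 360 − 203 = 157°.
Complementary requires 180°.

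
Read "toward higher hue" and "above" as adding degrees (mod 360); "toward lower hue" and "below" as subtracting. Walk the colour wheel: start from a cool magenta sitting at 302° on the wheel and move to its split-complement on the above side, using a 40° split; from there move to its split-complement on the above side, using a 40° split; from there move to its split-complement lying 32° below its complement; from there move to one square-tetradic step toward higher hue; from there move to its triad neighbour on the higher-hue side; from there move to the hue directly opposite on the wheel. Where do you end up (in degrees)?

302 + 220 = 522 → 522 − 360 = 162°   (split-comp 40° ↑)
162 + 220 = 382 → 382 − 360 = 22°   (split-comp 40° ↑)
22 + 148 = 170°   (split-comp 32° ↓)
170 + 90 = 260°   (square ↑)
260 + 120 = 380 → 380 − 360 = 20°   (triadic ↑)
20 + 180 = 200°   (complement)

200°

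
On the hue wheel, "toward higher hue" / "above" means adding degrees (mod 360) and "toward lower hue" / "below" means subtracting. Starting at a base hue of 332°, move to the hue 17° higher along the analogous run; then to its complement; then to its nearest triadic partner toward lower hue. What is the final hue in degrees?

49°

+17° (analog 17° ↑): 332 + 17 = 349°
+180° (complement): 349 + 180 = 529 → 529 − 360 = 169°
−120° (triadic ↓): 169 − 120 = 49°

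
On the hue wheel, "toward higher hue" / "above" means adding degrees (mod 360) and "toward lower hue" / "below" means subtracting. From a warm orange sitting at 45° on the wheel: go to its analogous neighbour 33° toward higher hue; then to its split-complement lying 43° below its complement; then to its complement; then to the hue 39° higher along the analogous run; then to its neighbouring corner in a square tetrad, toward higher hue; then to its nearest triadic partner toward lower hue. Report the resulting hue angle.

45 + 33 = 78°   (analog 33° ↑)
78 + 137 = 215°   (split-comp 43° ↓)
215 + 180 = 395 → 395 − 360 = 35°   (complement)
35 + 39 = 74°   (analog 39° ↑)
74 + 90 = 164°   (square ↑)
164 − 120 = 44°   (triadic ↓)

44°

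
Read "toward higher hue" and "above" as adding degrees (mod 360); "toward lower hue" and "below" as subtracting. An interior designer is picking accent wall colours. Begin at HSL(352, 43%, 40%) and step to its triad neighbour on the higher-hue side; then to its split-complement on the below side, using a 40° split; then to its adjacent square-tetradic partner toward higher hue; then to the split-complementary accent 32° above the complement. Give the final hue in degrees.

194°

352 + 120 = 472 → 472 − 360 = 112°   (triadic ↑)
112 + 140 = 252°   (split-comp 40° ↓)
252 + 90 = 342°   (square ↑)
342 + 212 = 554 → 554 − 360 = 194°   (split-comp 32° ↑)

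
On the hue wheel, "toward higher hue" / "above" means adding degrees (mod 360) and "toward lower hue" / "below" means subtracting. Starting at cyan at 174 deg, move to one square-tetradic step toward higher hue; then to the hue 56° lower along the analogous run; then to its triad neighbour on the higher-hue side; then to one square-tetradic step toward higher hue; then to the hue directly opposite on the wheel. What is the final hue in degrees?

238°

square ↑ +90°: 174 + 90 = 264°
analog 56° ↓ −56°: 264 − 56 = 208°
triadic ↑ +120°: 208 + 120 = 328°
square ↑ +90°: 328 + 90 = 418 → 418 − 360 = 58°
complement +180°: 58 + 180 = 238°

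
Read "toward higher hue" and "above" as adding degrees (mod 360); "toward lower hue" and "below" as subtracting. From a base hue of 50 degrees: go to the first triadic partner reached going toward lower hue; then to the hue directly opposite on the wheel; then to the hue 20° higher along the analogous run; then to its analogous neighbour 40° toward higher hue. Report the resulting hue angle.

50 − 120 = -70 → -70 + 360 = 290°   (triadic ↓)
290 + 180 = 470 → 470 − 360 = 110°   (complement)
110 + 20 = 130°   (analog 20° ↑)
130 + 40 = 170°   (analog 40° ↑)

170°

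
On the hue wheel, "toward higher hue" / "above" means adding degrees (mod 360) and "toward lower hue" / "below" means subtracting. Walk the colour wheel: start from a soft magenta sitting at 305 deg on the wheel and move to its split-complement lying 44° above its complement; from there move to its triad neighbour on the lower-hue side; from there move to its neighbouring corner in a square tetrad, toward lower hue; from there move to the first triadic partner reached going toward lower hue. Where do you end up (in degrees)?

199°

305 + 224 = 529 → 529 − 360 = 169°   (split-comp 44° ↑)
169 − 120 = 49°   (triadic ↓)
49 − 90 = -41 → -41 + 360 = 319°   (square ↓)
319 − 120 = 199°   (triadic ↓)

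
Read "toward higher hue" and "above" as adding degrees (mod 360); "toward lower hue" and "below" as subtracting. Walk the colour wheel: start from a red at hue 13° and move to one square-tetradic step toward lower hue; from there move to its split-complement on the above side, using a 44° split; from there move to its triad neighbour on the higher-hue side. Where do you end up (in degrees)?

267°

−90° (square ↓): 13 − 90 = -77 → -77 + 360 = 283°
+224° (split-comp 44° ↑): 283 + 224 = 507 → 507 − 360 = 147°
+120° (triadic ↑): 147 + 120 = 267°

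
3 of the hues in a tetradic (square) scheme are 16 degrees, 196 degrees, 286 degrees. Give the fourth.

A square tetradic scheme places four hues every 90°.
The full set through 16° is {16°, 106°, 196°, 286°}.
Given {16°, 196°, 286°}, the missing hue is 106°.

106°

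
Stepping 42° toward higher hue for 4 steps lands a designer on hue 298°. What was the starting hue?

130°

4 steps of 42° (toward higher hue) give a net shift of +168°.
Start = end − shift: 298 − 168 = 130°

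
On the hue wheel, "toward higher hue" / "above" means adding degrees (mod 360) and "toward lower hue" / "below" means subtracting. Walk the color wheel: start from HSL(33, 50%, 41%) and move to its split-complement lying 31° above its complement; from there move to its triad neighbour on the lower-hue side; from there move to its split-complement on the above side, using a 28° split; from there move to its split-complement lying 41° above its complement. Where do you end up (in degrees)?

split-comp 31° ↑ +211°: 33 + 211 = 244°
triadic ↓ −120°: 244 − 120 = 124°
split-comp 28° ↑ +208°: 124 + 208 = 332°
split-comp 41° ↑ +221°: 332 + 221 = 553 → 553 − 360 = 193°

193°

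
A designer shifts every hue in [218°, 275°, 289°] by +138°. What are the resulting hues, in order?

218 + 138 = 356°
275 + 138 = 413 → 413 − 360 = 53°
289 + 138 = 427 → 427 − 360 = 67°

356°, 53°, 67°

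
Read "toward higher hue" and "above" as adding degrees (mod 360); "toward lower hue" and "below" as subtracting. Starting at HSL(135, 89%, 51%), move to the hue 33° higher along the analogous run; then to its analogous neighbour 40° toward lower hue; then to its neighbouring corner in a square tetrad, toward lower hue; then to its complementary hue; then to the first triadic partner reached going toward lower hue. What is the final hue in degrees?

+33° (analog 33° ↑): 135 + 33 = 168°
−40° (analog 40° ↓): 168 − 40 = 128°
−90° (square ↓): 128 − 90 = 38°
+180° (complement): 38 + 180 = 218°
−120° (triadic ↓): 218 − 120 = 98°

98°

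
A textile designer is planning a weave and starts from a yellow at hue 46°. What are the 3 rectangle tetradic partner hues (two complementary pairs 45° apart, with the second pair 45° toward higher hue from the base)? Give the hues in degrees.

91°, 226° and 271°

46 + 45 = 91°
46 + 180 = 226°
46 + 225 = 271°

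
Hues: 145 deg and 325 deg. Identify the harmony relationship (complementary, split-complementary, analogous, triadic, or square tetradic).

Sort the hues: 145°, 325°.
Successive gaps around the wheel: 180°, 180°.
Two hues 180° apart are complementary.

complementary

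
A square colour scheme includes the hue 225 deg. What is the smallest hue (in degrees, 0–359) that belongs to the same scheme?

45°

A square tetradic scheme places four hues every 90°.
The full set through 225° is {45°, 135°, 225°, 315°}.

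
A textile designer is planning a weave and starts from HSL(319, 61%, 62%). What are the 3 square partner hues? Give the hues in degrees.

49°, 139°, 229°

A square tetradic scheme places four hues every 90°.
319 + 90 = 409 → 409 − 360 = 49°
319 + 180 = 499 → 499 − 360 = 139°
319 + 270 = 589 → 589 − 360 = 229°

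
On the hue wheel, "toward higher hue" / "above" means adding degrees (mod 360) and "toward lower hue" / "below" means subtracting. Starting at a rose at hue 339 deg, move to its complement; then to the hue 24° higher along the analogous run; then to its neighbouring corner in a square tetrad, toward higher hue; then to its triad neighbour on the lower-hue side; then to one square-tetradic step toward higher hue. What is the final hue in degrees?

243°

complement +180°: 339 + 180 = 519 → 519 − 360 = 159°
analog 24° ↑ +24°: 159 + 24 = 183°
square ↑ +90°: 183 + 90 = 273°
triadic ↓ −120°: 273 − 120 = 153°
square ↑ +90°: 153 + 90 = 243°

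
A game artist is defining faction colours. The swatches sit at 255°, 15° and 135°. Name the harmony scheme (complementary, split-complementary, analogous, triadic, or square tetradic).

Sort the hues: 15°, 135°, 255°.
Successive gaps around the wheel: 120°, 120°, 120°.
Three hues equally spaced 120° apart form a triad.

triadic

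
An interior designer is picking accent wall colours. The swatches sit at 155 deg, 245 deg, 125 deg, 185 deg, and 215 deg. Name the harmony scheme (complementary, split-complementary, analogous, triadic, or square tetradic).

Sort the hues: 125°, 155°, 185°, 215°, 245°.
Successive gaps around the wheel: 30°, 30°, 30°, 30°, 240°.
A run of hues at equal small steps (30°) with one large closing gap is an analogous group.

analogous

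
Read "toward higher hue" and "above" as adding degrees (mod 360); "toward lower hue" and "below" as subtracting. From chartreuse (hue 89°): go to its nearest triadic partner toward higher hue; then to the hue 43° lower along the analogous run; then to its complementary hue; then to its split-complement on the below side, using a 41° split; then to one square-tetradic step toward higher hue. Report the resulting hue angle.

triadic ↑ +120°: 89 + 120 = 209°
analog 43° ↓ −43°: 209 − 43 = 166°
complement +180°: 166 + 180 = 346°
split-comp 41° ↓ +139°: 346 + 139 = 485 → 485 − 360 = 125°
square ↑ +90°: 125 + 90 = 215°

215°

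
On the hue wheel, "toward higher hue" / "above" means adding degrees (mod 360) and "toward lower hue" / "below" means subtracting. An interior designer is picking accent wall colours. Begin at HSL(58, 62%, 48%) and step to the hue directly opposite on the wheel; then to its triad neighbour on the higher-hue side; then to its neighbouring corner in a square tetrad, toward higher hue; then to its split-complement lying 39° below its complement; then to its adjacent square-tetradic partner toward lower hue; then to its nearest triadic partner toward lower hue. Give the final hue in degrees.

19°

+180° (complement): 58 + 180 = 238°
+120° (triadic ↑): 238 + 120 = 358°
+90° (square ↑): 358 + 90 = 448 → 448 − 360 = 88°
+141° (split-comp 39° ↓): 88 + 141 = 229°
−90° (square ↓): 229 − 90 = 139°
−120° (triadic ↓): 139 − 120 = 19°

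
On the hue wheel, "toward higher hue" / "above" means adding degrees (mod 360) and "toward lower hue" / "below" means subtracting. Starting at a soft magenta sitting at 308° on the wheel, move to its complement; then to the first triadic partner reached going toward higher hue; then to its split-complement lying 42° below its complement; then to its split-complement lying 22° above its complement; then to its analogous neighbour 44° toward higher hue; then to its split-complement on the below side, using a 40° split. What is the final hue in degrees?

+180° (complement): 308 + 180 = 488 → 488 − 360 = 128°
+120° (triadic ↑): 128 + 120 = 248°
+138° (split-comp 42° ↓): 248 + 138 = 386 → 386 − 360 = 26°
+202° (split-comp 22° ↑): 26 + 202 = 228°
+44° (analog 44° ↑): 228 + 44 = 272°
+140° (split-comp 40° ↓): 272 + 140 = 412 → 412 − 360 = 52°

52°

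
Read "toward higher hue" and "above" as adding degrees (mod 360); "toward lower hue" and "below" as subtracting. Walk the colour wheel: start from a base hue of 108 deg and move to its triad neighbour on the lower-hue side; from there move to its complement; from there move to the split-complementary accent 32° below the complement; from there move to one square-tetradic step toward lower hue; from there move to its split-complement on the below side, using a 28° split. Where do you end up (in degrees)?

18°

108 − 120 = -12 → -12 + 360 = 348°   (triadic ↓)
348 + 180 = 528 → 528 − 360 = 168°   (complement)
168 + 148 = 316°   (split-comp 32° ↓)
316 − 90 = 226°   (square ↓)
226 + 152 = 378 → 378 − 360 = 18°   (split-comp 28° ↓)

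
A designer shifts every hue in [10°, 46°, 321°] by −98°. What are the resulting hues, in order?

10 − 98 = -88 → -88 + 360 = 272°
46 − 98 = -52 → -52 + 360 = 308°
321 − 98 = 223°

272°, 308°, 223°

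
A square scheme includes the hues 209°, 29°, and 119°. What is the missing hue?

A square tetradic scheme places four hues every 90°.
The full set through 29° is {29°, 119°, 209°, 299°}.
Given {29°, 119°, 209°}, the missing hue is 299°.

299°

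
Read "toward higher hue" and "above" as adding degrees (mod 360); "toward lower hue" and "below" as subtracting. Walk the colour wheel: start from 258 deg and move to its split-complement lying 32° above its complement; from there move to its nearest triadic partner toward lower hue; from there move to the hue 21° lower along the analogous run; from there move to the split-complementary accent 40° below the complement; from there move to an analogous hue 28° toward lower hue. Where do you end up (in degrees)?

81°

split-comp 32° ↑ +212°: 258 + 212 = 470 → 470 − 360 = 110°
triadic ↓ −120°: 110 − 120 = -10 → -10 + 360 = 350°
analog 21° ↓ −21°: 350 − 21 = 329°
split-comp 40° ↓ +140°: 329 + 140 = 469 → 469 − 360 = 109°
analog 28° ↓ −28°: 109 − 28 = 81°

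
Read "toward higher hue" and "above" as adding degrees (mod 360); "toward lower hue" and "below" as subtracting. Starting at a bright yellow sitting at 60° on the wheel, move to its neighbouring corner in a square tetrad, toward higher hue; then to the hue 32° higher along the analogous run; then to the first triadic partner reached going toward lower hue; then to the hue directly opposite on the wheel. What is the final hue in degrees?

60 + 90 = 150°   (square ↑)
150 + 32 = 182°   (analog 32° ↑)
182 − 120 = 62°   (triadic ↓)
62 + 180 = 242°   (complement)

242°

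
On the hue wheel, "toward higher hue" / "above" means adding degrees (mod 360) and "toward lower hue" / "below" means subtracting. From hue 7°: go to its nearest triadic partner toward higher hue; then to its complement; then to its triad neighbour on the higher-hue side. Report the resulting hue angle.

7 + 120 = 127°   (triadic ↑)
127 + 180 = 307°   (complement)
307 + 120 = 427 → 427 − 360 = 67°   (triadic ↑)

67°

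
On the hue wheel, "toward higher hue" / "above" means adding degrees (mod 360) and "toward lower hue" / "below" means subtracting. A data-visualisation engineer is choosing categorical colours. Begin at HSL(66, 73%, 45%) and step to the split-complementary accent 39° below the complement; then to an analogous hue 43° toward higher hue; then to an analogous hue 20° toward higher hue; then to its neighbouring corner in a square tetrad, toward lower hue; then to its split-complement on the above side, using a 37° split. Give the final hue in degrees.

+141° (split-comp 39° ↓): 66 + 141 = 207°
+43° (analog 43° ↑): 207 + 43 = 250°
+20° (analog 20° ↑): 250 + 20 = 270°
−90° (square ↓): 270 − 90 = 180°
+217° (split-comp 37° ↑): 180 + 217 = 397 → 397 − 360 = 37°

37°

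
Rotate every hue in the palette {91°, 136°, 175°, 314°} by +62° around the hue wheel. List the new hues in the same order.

153°, 198°, 237°, 16°

91 + 62 = 153°
136 + 62 = 198°
175 + 62 = 237°
314 + 62 = 376 → 376 − 360 = 16°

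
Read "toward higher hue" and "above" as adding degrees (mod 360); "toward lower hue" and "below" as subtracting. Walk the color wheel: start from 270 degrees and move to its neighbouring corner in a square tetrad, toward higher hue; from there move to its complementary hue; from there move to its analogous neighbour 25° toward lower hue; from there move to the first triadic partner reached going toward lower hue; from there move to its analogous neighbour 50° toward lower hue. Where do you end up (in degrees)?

270 + 90 = 360 → 360 − 360 = 0°   (square ↑)
0 + 180 = 180°   (complement)
180 − 25 = 155°   (analog 25° ↓)
155 − 120 = 35°   (triadic ↓)
35 − 50 = -15 → -15 + 360 = 345°   (analog 50° ↓)

345°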